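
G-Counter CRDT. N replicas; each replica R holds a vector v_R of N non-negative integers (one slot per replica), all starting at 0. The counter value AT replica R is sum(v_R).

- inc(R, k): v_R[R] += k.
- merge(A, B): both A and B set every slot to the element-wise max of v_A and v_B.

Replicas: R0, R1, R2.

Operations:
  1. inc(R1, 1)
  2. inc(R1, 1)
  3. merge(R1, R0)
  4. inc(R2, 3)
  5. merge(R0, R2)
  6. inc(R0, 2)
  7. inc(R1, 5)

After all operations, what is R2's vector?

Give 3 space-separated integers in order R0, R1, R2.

Op 1: inc R1 by 1 -> R1=(0,1,0) value=1
Op 2: inc R1 by 1 -> R1=(0,2,0) value=2
Op 3: merge R1<->R0 -> R1=(0,2,0) R0=(0,2,0)
Op 4: inc R2 by 3 -> R2=(0,0,3) value=3
Op 5: merge R0<->R2 -> R0=(0,2,3) R2=(0,2,3)
Op 6: inc R0 by 2 -> R0=(2,2,3) value=7
Op 7: inc R1 by 5 -> R1=(0,7,0) value=7

Answer: 0 2 3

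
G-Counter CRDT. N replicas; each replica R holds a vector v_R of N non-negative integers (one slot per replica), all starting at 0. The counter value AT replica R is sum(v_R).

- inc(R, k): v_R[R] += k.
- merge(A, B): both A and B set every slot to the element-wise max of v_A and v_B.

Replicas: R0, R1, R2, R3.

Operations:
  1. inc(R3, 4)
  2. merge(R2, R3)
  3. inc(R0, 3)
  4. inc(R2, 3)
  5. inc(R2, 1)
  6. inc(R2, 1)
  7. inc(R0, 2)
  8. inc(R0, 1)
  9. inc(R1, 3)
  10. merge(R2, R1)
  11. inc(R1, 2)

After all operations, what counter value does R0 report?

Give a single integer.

Op 1: inc R3 by 4 -> R3=(0,0,0,4) value=4
Op 2: merge R2<->R3 -> R2=(0,0,0,4) R3=(0,0,0,4)
Op 3: inc R0 by 3 -> R0=(3,0,0,0) value=3
Op 4: inc R2 by 3 -> R2=(0,0,3,4) value=7
Op 5: inc R2 by 1 -> R2=(0,0,4,4) value=8
Op 6: inc R2 by 1 -> R2=(0,0,5,4) value=9
Op 7: inc R0 by 2 -> R0=(5,0,0,0) value=5
Op 8: inc R0 by 1 -> R0=(6,0,0,0) value=6
Op 9: inc R1 by 3 -> R1=(0,3,0,0) value=3
Op 10: merge R2<->R1 -> R2=(0,3,5,4) R1=(0,3,5,4)
Op 11: inc R1 by 2 -> R1=(0,5,5,4) value=14

Answer: 6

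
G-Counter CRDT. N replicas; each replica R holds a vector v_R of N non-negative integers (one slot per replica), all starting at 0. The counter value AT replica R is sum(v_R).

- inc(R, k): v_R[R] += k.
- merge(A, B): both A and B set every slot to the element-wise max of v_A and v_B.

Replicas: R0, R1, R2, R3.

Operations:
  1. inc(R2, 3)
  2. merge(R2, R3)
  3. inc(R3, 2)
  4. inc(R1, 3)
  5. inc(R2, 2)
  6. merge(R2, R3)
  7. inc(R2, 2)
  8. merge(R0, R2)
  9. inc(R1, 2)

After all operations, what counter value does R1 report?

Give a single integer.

Answer: 5

Derivation:
Op 1: inc R2 by 3 -> R2=(0,0,3,0) value=3
Op 2: merge R2<->R3 -> R2=(0,0,3,0) R3=(0,0,3,0)
Op 3: inc R3 by 2 -> R3=(0,0,3,2) value=5
Op 4: inc R1 by 3 -> R1=(0,3,0,0) value=3
Op 5: inc R2 by 2 -> R2=(0,0,5,0) value=5
Op 6: merge R2<->R3 -> R2=(0,0,5,2) R3=(0,0,5,2)
Op 7: inc R2 by 2 -> R2=(0,0,7,2) value=9
Op 8: merge R0<->R2 -> R0=(0,0,7,2) R2=(0,0,7,2)
Op 9: inc R1 by 2 -> R1=(0,5,0,0) value=5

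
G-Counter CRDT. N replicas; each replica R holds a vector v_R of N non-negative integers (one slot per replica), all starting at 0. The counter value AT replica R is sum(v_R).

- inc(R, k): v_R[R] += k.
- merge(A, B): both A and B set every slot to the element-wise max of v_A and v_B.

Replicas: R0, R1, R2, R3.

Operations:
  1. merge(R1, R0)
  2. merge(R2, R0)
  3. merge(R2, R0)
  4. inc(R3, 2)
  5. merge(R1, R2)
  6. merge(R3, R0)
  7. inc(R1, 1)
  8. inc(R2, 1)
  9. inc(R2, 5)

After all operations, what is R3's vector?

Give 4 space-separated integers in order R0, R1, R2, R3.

Op 1: merge R1<->R0 -> R1=(0,0,0,0) R0=(0,0,0,0)
Op 2: merge R2<->R0 -> R2=(0,0,0,0) R0=(0,0,0,0)
Op 3: merge R2<->R0 -> R2=(0,0,0,0) R0=(0,0,0,0)
Op 4: inc R3 by 2 -> R3=(0,0,0,2) value=2
Op 5: merge R1<->R2 -> R1=(0,0,0,0) R2=(0,0,0,0)
Op 6: merge R3<->R0 -> R3=(0,0,0,2) R0=(0,0,0,2)
Op 7: inc R1 by 1 -> R1=(0,1,0,0) value=1
Op 8: inc R2 by 1 -> R2=(0,0,1,0) value=1
Op 9: inc R2 by 5 -> R2=(0,0,6,0) value=6

Answer: 0 0 0 2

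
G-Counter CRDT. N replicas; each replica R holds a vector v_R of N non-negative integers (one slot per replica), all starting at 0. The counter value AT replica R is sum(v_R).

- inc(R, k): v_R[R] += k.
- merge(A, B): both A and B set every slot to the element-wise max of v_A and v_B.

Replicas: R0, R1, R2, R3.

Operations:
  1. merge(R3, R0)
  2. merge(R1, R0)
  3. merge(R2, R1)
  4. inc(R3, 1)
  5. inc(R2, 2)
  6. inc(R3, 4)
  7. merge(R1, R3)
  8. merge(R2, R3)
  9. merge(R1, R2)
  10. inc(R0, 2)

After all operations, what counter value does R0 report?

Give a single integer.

Answer: 2

Derivation:
Op 1: merge R3<->R0 -> R3=(0,0,0,0) R0=(0,0,0,0)
Op 2: merge R1<->R0 -> R1=(0,0,0,0) R0=(0,0,0,0)
Op 3: merge R2<->R1 -> R2=(0,0,0,0) R1=(0,0,0,0)
Op 4: inc R3 by 1 -> R3=(0,0,0,1) value=1
Op 5: inc R2 by 2 -> R2=(0,0,2,0) value=2
Op 6: inc R3 by 4 -> R3=(0,0,0,5) value=5
Op 7: merge R1<->R3 -> R1=(0,0,0,5) R3=(0,0,0,5)
Op 8: merge R2<->R3 -> R2=(0,0,2,5) R3=(0,0,2,5)
Op 9: merge R1<->R2 -> R1=(0,0,2,5) R2=(0,0,2,5)
Op 10: inc R0 by 2 -> R0=(2,0,0,0) value=2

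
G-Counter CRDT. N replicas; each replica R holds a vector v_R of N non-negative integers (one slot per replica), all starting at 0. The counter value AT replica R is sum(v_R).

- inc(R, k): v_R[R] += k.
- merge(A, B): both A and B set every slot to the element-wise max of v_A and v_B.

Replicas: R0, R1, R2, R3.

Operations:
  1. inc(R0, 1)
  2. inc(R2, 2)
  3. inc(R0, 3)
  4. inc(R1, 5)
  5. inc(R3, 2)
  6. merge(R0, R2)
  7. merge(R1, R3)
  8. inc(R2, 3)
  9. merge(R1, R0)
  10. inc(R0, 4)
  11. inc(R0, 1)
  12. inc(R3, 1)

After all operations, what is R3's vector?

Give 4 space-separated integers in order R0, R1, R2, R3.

Answer: 0 5 0 3

Derivation:
Op 1: inc R0 by 1 -> R0=(1,0,0,0) value=1
Op 2: inc R2 by 2 -> R2=(0,0,2,0) value=2
Op 3: inc R0 by 3 -> R0=(4,0,0,0) value=4
Op 4: inc R1 by 5 -> R1=(0,5,0,0) value=5
Op 5: inc R3 by 2 -> R3=(0,0,0,2) value=2
Op 6: merge R0<->R2 -> R0=(4,0,2,0) R2=(4,0,2,0)
Op 7: merge R1<->R3 -> R1=(0,5,0,2) R3=(0,5,0,2)
Op 8: inc R2 by 3 -> R2=(4,0,5,0) value=9
Op 9: merge R1<->R0 -> R1=(4,5,2,2) R0=(4,5,2,2)
Op 10: inc R0 by 4 -> R0=(8,5,2,2) value=17
Op 11: inc R0 by 1 -> R0=(9,5,2,2) value=18
Op 12: inc R3 by 1 -> R3=(0,5,0,3) value=8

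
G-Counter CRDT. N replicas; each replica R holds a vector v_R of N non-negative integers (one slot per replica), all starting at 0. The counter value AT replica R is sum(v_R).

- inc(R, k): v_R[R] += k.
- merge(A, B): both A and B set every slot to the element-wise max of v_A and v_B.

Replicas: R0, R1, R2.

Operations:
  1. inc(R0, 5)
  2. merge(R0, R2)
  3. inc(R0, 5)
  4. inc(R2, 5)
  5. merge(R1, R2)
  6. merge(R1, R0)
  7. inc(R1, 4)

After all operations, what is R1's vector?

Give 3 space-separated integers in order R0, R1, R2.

Answer: 10 4 5

Derivation:
Op 1: inc R0 by 5 -> R0=(5,0,0) value=5
Op 2: merge R0<->R2 -> R0=(5,0,0) R2=(5,0,0)
Op 3: inc R0 by 5 -> R0=(10,0,0) value=10
Op 4: inc R2 by 5 -> R2=(5,0,5) value=10
Op 5: merge R1<->R2 -> R1=(5,0,5) R2=(5,0,5)
Op 6: merge R1<->R0 -> R1=(10,0,5) R0=(10,0,5)
Op 7: inc R1 by 4 -> R1=(10,4,5) value=19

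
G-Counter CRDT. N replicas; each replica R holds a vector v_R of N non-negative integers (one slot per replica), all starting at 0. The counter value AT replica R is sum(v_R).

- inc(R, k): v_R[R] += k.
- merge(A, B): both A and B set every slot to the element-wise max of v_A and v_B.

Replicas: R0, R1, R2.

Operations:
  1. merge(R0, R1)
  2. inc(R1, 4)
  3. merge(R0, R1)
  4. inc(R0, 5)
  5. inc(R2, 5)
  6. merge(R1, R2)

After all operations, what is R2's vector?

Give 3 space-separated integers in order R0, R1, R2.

Answer: 0 4 5

Derivation:
Op 1: merge R0<->R1 -> R0=(0,0,0) R1=(0,0,0)
Op 2: inc R1 by 4 -> R1=(0,4,0) value=4
Op 3: merge R0<->R1 -> R0=(0,4,0) R1=(0,4,0)
Op 4: inc R0 by 5 -> R0=(5,4,0) value=9
Op 5: inc R2 by 5 -> R2=(0,0,5) value=5
Op 6: merge R1<->R2 -> R1=(0,4,5) R2=(0,4,5)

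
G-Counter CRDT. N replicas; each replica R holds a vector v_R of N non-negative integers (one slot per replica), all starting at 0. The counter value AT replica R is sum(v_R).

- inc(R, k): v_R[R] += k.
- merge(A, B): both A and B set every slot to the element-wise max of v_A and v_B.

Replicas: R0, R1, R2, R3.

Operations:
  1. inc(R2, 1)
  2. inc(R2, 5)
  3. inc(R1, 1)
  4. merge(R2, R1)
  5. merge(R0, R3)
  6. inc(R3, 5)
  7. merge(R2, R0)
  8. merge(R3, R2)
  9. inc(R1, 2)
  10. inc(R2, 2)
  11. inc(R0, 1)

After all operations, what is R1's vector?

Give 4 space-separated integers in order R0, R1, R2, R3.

Answer: 0 3 6 0

Derivation:
Op 1: inc R2 by 1 -> R2=(0,0,1,0) value=1
Op 2: inc R2 by 5 -> R2=(0,0,6,0) value=6
Op 3: inc R1 by 1 -> R1=(0,1,0,0) value=1
Op 4: merge R2<->R1 -> R2=(0,1,6,0) R1=(0,1,6,0)
Op 5: merge R0<->R3 -> R0=(0,0,0,0) R3=(0,0,0,0)
Op 6: inc R3 by 5 -> R3=(0,0,0,5) value=5
Op 7: merge R2<->R0 -> R2=(0,1,6,0) R0=(0,1,6,0)
Op 8: merge R3<->R2 -> R3=(0,1,6,5) R2=(0,1,6,5)
Op 9: inc R1 by 2 -> R1=(0,3,6,0) value=9
Op 10: inc R2 by 2 -> R2=(0,1,8,5) value=14
Op 11: inc R0 by 1 -> R0=(1,1,6,0) value=8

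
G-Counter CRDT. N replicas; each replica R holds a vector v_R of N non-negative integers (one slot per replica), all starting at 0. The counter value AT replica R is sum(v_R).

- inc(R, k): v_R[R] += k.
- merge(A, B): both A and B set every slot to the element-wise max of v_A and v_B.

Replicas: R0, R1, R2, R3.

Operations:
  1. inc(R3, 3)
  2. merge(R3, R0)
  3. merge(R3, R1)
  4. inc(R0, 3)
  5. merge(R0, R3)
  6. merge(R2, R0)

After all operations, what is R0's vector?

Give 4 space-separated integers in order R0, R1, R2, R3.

Answer: 3 0 0 3

Derivation:
Op 1: inc R3 by 3 -> R3=(0,0,0,3) value=3
Op 2: merge R3<->R0 -> R3=(0,0,0,3) R0=(0,0,0,3)
Op 3: merge R3<->R1 -> R3=(0,0,0,3) R1=(0,0,0,3)
Op 4: inc R0 by 3 -> R0=(3,0,0,3) value=6
Op 5: merge R0<->R3 -> R0=(3,0,0,3) R3=(3,0,0,3)
Op 6: merge R2<->R0 -> R2=(3,0,0,3) R0=(3,0,0,3)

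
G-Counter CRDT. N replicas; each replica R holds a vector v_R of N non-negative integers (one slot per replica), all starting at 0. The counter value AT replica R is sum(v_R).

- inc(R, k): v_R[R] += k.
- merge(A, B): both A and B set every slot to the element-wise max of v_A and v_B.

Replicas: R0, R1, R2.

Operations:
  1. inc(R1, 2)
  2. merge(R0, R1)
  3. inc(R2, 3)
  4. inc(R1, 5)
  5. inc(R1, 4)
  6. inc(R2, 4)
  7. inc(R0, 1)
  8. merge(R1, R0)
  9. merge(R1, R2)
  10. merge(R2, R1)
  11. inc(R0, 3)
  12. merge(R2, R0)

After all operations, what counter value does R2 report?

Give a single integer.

Op 1: inc R1 by 2 -> R1=(0,2,0) value=2
Op 2: merge R0<->R1 -> R0=(0,2,0) R1=(0,2,0)
Op 3: inc R2 by 3 -> R2=(0,0,3) value=3
Op 4: inc R1 by 5 -> R1=(0,7,0) value=7
Op 5: inc R1 by 4 -> R1=(0,11,0) value=11
Op 6: inc R2 by 4 -> R2=(0,0,7) value=7
Op 7: inc R0 by 1 -> R0=(1,2,0) value=3
Op 8: merge R1<->R0 -> R1=(1,11,0) R0=(1,11,0)
Op 9: merge R1<->R2 -> R1=(1,11,7) R2=(1,11,7)
Op 10: merge R2<->R1 -> R2=(1,11,7) R1=(1,11,7)
Op 11: inc R0 by 3 -> R0=(4,11,0) value=15
Op 12: merge R2<->R0 -> R2=(4,11,7) R0=(4,11,7)

Answer: 22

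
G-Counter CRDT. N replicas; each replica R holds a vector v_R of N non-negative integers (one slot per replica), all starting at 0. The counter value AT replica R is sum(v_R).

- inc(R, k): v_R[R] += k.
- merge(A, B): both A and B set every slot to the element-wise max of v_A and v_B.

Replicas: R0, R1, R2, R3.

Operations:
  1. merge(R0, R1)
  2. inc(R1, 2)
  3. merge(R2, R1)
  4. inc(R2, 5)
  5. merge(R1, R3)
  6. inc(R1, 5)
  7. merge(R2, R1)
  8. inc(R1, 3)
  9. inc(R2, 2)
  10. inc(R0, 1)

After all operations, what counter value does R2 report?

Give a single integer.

Op 1: merge R0<->R1 -> R0=(0,0,0,0) R1=(0,0,0,0)
Op 2: inc R1 by 2 -> R1=(0,2,0,0) value=2
Op 3: merge R2<->R1 -> R2=(0,2,0,0) R1=(0,2,0,0)
Op 4: inc R2 by 5 -> R2=(0,2,5,0) value=7
Op 5: merge R1<->R3 -> R1=(0,2,0,0) R3=(0,2,0,0)
Op 6: inc R1 by 5 -> R1=(0,7,0,0) value=7
Op 7: merge R2<->R1 -> R2=(0,7,5,0) R1=(0,7,5,0)
Op 8: inc R1 by 3 -> R1=(0,10,5,0) value=15
Op 9: inc R2 by 2 -> R2=(0,7,7,0) value=14
Op 10: inc R0 by 1 -> R0=(1,0,0,0) value=1

Answer: 14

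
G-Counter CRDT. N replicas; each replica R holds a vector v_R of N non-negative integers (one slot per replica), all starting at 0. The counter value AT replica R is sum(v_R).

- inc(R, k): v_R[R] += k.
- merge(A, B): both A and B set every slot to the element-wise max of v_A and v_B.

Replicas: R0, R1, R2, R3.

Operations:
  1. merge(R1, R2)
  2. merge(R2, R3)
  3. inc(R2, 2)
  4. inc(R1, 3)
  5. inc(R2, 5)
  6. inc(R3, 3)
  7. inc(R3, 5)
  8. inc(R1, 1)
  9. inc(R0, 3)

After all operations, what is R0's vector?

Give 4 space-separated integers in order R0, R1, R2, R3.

Answer: 3 0 0 0

Derivation:
Op 1: merge R1<->R2 -> R1=(0,0,0,0) R2=(0,0,0,0)
Op 2: merge R2<->R3 -> R2=(0,0,0,0) R3=(0,0,0,0)
Op 3: inc R2 by 2 -> R2=(0,0,2,0) value=2
Op 4: inc R1 by 3 -> R1=(0,3,0,0) value=3
Op 5: inc R2 by 5 -> R2=(0,0,7,0) value=7
Op 6: inc R3 by 3 -> R3=(0,0,0,3) value=3
Op 7: inc R3 by 5 -> R3=(0,0,0,8) value=8
Op 8: inc R1 by 1 -> R1=(0,4,0,0) value=4
Op 9: inc R0 by 3 -> R0=(3,0,0,0) value=3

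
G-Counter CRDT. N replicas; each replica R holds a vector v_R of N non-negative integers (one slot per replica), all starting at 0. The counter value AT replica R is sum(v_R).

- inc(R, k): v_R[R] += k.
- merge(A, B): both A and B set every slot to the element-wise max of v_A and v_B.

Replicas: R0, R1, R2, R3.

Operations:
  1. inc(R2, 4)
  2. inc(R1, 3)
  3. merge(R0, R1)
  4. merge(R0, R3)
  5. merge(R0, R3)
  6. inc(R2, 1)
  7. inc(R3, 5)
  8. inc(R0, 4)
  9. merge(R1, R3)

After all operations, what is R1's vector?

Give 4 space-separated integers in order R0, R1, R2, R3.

Answer: 0 3 0 5

Derivation:
Op 1: inc R2 by 4 -> R2=(0,0,4,0) value=4
Op 2: inc R1 by 3 -> R1=(0,3,0,0) value=3
Op 3: merge R0<->R1 -> R0=(0,3,0,0) R1=(0,3,0,0)
Op 4: merge R0<->R3 -> R0=(0,3,0,0) R3=(0,3,0,0)
Op 5: merge R0<->R3 -> R0=(0,3,0,0) R3=(0,3,0,0)
Op 6: inc R2 by 1 -> R2=(0,0,5,0) value=5
Op 7: inc R3 by 5 -> R3=(0,3,0,5) value=8
Op 8: inc R0 by 4 -> R0=(4,3,0,0) value=7
Op 9: merge R1<->R3 -> R1=(0,3,0,5) R3=(0,3,0,5)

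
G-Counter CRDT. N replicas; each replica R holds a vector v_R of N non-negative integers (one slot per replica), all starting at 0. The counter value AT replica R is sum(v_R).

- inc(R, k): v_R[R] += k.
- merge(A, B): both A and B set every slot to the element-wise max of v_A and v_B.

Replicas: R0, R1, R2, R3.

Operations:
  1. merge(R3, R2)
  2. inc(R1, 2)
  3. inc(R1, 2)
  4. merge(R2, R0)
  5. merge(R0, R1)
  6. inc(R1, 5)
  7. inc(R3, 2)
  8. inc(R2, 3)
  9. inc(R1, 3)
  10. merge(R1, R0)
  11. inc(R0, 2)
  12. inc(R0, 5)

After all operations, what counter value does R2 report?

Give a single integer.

Answer: 3

Derivation:
Op 1: merge R3<->R2 -> R3=(0,0,0,0) R2=(0,0,0,0)
Op 2: inc R1 by 2 -> R1=(0,2,0,0) value=2
Op 3: inc R1 by 2 -> R1=(0,4,0,0) value=4
Op 4: merge R2<->R0 -> R2=(0,0,0,0) R0=(0,0,0,0)
Op 5: merge R0<->R1 -> R0=(0,4,0,0) R1=(0,4,0,0)
Op 6: inc R1 by 5 -> R1=(0,9,0,0) value=9
Op 7: inc R3 by 2 -> R3=(0,0,0,2) value=2
Op 8: inc R2 by 3 -> R2=(0,0,3,0) value=3
Op 9: inc R1 by 3 -> R1=(0,12,0,0) value=12
Op 10: merge R1<->R0 -> R1=(0,12,0,0) R0=(0,12,0,0)
Op 11: inc R0 by 2 -> R0=(2,12,0,0) value=14
Op 12: inc R0 by 5 -> R0=(7,12,0,0) value=19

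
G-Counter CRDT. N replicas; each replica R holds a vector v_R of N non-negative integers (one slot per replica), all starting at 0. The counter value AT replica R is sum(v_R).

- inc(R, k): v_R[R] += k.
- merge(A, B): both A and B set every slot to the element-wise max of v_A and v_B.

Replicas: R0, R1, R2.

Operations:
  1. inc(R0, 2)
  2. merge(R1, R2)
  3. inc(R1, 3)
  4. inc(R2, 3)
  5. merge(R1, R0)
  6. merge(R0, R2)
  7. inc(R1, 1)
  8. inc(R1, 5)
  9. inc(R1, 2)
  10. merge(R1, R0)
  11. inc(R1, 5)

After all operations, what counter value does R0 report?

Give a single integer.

Answer: 16

Derivation:
Op 1: inc R0 by 2 -> R0=(2,0,0) value=2
Op 2: merge R1<->R2 -> R1=(0,0,0) R2=(0,0,0)
Op 3: inc R1 by 3 -> R1=(0,3,0) value=3
Op 4: inc R2 by 3 -> R2=(0,0,3) value=3
Op 5: merge R1<->R0 -> R1=(2,3,0) R0=(2,3,0)
Op 6: merge R0<->R2 -> R0=(2,3,3) R2=(2,3,3)
Op 7: inc R1 by 1 -> R1=(2,4,0) value=6
Op 8: inc R1 by 5 -> R1=(2,9,0) value=11
Op 9: inc R1 by 2 -> R1=(2,11,0) value=13
Op 10: merge R1<->R0 -> R1=(2,11,3) R0=(2,11,3)
Op 11: inc R1 by 5 -> R1=(2,16,3) value=21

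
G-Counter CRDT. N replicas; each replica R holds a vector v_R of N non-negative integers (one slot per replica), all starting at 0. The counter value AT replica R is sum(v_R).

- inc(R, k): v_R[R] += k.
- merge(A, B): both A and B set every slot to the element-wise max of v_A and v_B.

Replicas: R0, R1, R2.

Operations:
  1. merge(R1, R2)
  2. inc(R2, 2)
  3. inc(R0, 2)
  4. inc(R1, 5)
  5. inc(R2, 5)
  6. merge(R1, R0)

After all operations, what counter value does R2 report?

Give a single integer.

Answer: 7

Derivation:
Op 1: merge R1<->R2 -> R1=(0,0,0) R2=(0,0,0)
Op 2: inc R2 by 2 -> R2=(0,0,2) value=2
Op 3: inc R0 by 2 -> R0=(2,0,0) value=2
Op 4: inc R1 by 5 -> R1=(0,5,0) value=5
Op 5: inc R2 by 5 -> R2=(0,0,7) value=7
Op 6: merge R1<->R0 -> R1=(2,5,0) R0=(2,5,0)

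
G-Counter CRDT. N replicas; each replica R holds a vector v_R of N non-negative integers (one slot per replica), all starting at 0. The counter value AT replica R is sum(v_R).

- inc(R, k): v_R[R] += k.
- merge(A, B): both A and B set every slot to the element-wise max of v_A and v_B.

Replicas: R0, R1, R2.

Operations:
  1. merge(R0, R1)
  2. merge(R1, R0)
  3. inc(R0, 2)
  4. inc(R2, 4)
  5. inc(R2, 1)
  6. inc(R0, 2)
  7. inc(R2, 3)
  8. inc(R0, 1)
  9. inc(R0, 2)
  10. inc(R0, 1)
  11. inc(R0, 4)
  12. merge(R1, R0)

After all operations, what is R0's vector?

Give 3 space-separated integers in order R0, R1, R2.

Op 1: merge R0<->R1 -> R0=(0,0,0) R1=(0,0,0)
Op 2: merge R1<->R0 -> R1=(0,0,0) R0=(0,0,0)
Op 3: inc R0 by 2 -> R0=(2,0,0) value=2
Op 4: inc R2 by 4 -> R2=(0,0,4) value=4
Op 5: inc R2 by 1 -> R2=(0,0,5) value=5
Op 6: inc R0 by 2 -> R0=(4,0,0) value=4
Op 7: inc R2 by 3 -> R2=(0,0,8) value=8
Op 8: inc R0 by 1 -> R0=(5,0,0) value=5
Op 9: inc R0 by 2 -> R0=(7,0,0) value=7
Op 10: inc R0 by 1 -> R0=(8,0,0) value=8
Op 11: inc R0 by 4 -> R0=(12,0,0) value=12
Op 12: merge R1<->R0 -> R1=(12,0,0) R0=(12,0,0)

Answer: 12 0 0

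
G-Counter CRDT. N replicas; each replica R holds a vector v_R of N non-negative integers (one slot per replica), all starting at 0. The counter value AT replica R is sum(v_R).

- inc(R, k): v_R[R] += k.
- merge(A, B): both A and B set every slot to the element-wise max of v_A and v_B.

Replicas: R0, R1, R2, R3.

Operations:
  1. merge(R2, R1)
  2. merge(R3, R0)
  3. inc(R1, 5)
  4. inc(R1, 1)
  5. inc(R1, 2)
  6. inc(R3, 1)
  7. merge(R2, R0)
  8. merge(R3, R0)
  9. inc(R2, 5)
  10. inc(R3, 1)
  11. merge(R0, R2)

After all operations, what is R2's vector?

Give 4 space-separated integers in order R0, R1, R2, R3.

Answer: 0 0 5 1

Derivation:
Op 1: merge R2<->R1 -> R2=(0,0,0,0) R1=(0,0,0,0)
Op 2: merge R3<->R0 -> R3=(0,0,0,0) R0=(0,0,0,0)
Op 3: inc R1 by 5 -> R1=(0,5,0,0) value=5
Op 4: inc R1 by 1 -> R1=(0,6,0,0) value=6
Op 5: inc R1 by 2 -> R1=(0,8,0,0) value=8
Op 6: inc R3 by 1 -> R3=(0,0,0,1) value=1
Op 7: merge R2<->R0 -> R2=(0,0,0,0) R0=(0,0,0,0)
Op 8: merge R3<->R0 -> R3=(0,0,0,1) R0=(0,0,0,1)
Op 9: inc R2 by 5 -> R2=(0,0,5,0) value=5
Op 10: inc R3 by 1 -> R3=(0,0,0,2) value=2
Op 11: merge R0<->R2 -> R0=(0,0,5,1) R2=(0,0,5,1)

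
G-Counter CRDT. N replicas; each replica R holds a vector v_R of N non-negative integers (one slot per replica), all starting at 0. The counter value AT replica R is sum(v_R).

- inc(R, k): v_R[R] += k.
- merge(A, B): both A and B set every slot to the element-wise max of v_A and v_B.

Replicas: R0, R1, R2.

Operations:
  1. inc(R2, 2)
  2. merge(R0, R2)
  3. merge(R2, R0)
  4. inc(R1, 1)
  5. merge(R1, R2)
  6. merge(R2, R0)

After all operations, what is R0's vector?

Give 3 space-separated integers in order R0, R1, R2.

Answer: 0 1 2

Derivation:
Op 1: inc R2 by 2 -> R2=(0,0,2) value=2
Op 2: merge R0<->R2 -> R0=(0,0,2) R2=(0,0,2)
Op 3: merge R2<->R0 -> R2=(0,0,2) R0=(0,0,2)
Op 4: inc R1 by 1 -> R1=(0,1,0) value=1
Op 5: merge R1<->R2 -> R1=(0,1,2) R2=(0,1,2)
Op 6: merge R2<->R0 -> R2=(0,1,2) R0=(0,1,2)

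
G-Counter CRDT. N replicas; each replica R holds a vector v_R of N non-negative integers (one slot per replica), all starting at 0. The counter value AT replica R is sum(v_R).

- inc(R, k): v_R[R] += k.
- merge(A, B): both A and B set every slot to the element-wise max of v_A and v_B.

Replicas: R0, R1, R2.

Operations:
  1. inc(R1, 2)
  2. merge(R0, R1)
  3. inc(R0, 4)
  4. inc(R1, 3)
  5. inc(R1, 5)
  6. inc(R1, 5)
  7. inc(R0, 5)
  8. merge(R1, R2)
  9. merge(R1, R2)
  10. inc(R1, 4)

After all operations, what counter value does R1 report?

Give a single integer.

Answer: 19

Derivation:
Op 1: inc R1 by 2 -> R1=(0,2,0) value=2
Op 2: merge R0<->R1 -> R0=(0,2,0) R1=(0,2,0)
Op 3: inc R0 by 4 -> R0=(4,2,0) value=6
Op 4: inc R1 by 3 -> R1=(0,5,0) value=5
Op 5: inc R1 by 5 -> R1=(0,10,0) value=10
Op 6: inc R1 by 5 -> R1=(0,15,0) value=15
Op 7: inc R0 by 5 -> R0=(9,2,0) value=11
Op 8: merge R1<->R2 -> R1=(0,15,0) R2=(0,15,0)
Op 9: merge R1<->R2 -> R1=(0,15,0) R2=(0,15,0)
Op 10: inc R1 by 4 -> R1=(0,19,0) value=19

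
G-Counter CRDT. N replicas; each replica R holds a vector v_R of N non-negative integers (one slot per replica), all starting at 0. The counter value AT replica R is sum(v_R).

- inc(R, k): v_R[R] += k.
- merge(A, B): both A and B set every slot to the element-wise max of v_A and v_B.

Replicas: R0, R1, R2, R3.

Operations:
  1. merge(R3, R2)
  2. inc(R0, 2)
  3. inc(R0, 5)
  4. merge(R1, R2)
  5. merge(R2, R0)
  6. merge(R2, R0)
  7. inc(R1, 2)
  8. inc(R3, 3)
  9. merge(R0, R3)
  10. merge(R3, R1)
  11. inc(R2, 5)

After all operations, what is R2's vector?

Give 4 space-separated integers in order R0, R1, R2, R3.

Answer: 7 0 5 0

Derivation:
Op 1: merge R3<->R2 -> R3=(0,0,0,0) R2=(0,0,0,0)
Op 2: inc R0 by 2 -> R0=(2,0,0,0) value=2
Op 3: inc R0 by 5 -> R0=(7,0,0,0) value=7
Op 4: merge R1<->R2 -> R1=(0,0,0,0) R2=(0,0,0,0)
Op 5: merge R2<->R0 -> R2=(7,0,0,0) R0=(7,0,0,0)
Op 6: merge R2<->R0 -> R2=(7,0,0,0) R0=(7,0,0,0)
Op 7: inc R1 by 2 -> R1=(0,2,0,0) value=2
Op 8: inc R3 by 3 -> R3=(0,0,0,3) value=3
Op 9: merge R0<->R3 -> R0=(7,0,0,3) R3=(7,0,0,3)
Op 10: merge R3<->R1 -> R3=(7,2,0,3) R1=(7,2,0,3)
Op 11: inc R2 by 5 -> R2=(7,0,5,0) value=12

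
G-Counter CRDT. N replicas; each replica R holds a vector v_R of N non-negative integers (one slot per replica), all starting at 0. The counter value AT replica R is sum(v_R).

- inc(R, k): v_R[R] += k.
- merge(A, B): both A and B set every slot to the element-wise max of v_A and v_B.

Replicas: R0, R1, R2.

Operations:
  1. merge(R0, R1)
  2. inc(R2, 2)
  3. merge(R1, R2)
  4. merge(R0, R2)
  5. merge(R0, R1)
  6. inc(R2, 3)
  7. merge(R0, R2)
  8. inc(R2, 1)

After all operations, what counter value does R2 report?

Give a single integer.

Op 1: merge R0<->R1 -> R0=(0,0,0) R1=(0,0,0)
Op 2: inc R2 by 2 -> R2=(0,0,2) value=2
Op 3: merge R1<->R2 -> R1=(0,0,2) R2=(0,0,2)
Op 4: merge R0<->R2 -> R0=(0,0,2) R2=(0,0,2)
Op 5: merge R0<->R1 -> R0=(0,0,2) R1=(0,0,2)
Op 6: inc R2 by 3 -> R2=(0,0,5) value=5
Op 7: merge R0<->R2 -> R0=(0,0,5) R2=(0,0,5)
Op 8: inc R2 by 1 -> R2=(0,0,6) value=6

Answer: 6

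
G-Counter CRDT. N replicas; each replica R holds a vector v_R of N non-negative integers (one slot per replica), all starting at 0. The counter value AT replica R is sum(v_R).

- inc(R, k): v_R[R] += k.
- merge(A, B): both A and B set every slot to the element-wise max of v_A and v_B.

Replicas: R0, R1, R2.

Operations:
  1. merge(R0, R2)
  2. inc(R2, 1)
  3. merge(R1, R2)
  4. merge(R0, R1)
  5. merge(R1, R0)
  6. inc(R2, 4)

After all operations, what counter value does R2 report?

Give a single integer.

Op 1: merge R0<->R2 -> R0=(0,0,0) R2=(0,0,0)
Op 2: inc R2 by 1 -> R2=(0,0,1) value=1
Op 3: merge R1<->R2 -> R1=(0,0,1) R2=(0,0,1)
Op 4: merge R0<->R1 -> R0=(0,0,1) R1=(0,0,1)
Op 5: merge R1<->R0 -> R1=(0,0,1) R0=(0,0,1)
Op 6: inc R2 by 4 -> R2=(0,0,5) value=5

Answer: 5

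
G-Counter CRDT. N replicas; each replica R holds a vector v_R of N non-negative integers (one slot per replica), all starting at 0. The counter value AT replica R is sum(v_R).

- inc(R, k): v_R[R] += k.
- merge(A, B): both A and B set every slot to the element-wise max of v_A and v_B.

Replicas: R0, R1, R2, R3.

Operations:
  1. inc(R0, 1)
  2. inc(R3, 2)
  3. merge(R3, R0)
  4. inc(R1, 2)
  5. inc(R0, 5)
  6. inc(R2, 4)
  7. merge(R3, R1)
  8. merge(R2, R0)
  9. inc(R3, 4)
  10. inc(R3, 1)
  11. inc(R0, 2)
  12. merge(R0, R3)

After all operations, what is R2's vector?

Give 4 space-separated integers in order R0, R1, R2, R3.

Op 1: inc R0 by 1 -> R0=(1,0,0,0) value=1
Op 2: inc R3 by 2 -> R3=(0,0,0,2) value=2
Op 3: merge R3<->R0 -> R3=(1,0,0,2) R0=(1,0,0,2)
Op 4: inc R1 by 2 -> R1=(0,2,0,0) value=2
Op 5: inc R0 by 5 -> R0=(6,0,0,2) value=8
Op 6: inc R2 by 4 -> R2=(0,0,4,0) value=4
Op 7: merge R3<->R1 -> R3=(1,2,0,2) R1=(1,2,0,2)
Op 8: merge R2<->R0 -> R2=(6,0,4,2) R0=(6,0,4,2)
Op 9: inc R3 by 4 -> R3=(1,2,0,6) value=9
Op 10: inc R3 by 1 -> R3=(1,2,0,7) value=10
Op 11: inc R0 by 2 -> R0=(8,0,4,2) value=14
Op 12: merge R0<->R3 -> R0=(8,2,4,7) R3=(8,2,4,7)

Answer: 6 0 4 2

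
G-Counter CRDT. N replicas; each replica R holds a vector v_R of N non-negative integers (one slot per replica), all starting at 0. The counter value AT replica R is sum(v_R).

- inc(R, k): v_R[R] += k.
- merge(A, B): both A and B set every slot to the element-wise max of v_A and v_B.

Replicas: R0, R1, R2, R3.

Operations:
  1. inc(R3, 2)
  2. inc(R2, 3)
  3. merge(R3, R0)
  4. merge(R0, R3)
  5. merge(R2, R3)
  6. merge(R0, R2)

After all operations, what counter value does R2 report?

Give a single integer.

Answer: 5

Derivation:
Op 1: inc R3 by 2 -> R3=(0,0,0,2) value=2
Op 2: inc R2 by 3 -> R2=(0,0,3,0) value=3
Op 3: merge R3<->R0 -> R3=(0,0,0,2) R0=(0,0,0,2)
Op 4: merge R0<->R3 -> R0=(0,0,0,2) R3=(0,0,0,2)
Op 5: merge R2<->R3 -> R2=(0,0,3,2) R3=(0,0,3,2)
Op 6: merge R0<->R2 -> R0=(0,0,3,2) R2=(0,0,3,2)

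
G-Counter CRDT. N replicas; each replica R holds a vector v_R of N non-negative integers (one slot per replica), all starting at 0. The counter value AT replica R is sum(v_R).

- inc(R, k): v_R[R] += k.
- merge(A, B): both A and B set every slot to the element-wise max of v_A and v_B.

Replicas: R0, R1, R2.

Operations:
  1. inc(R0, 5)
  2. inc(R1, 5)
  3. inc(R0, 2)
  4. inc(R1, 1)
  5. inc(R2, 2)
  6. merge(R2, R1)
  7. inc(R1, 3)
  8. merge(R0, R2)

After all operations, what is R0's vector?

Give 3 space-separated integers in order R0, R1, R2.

Op 1: inc R0 by 5 -> R0=(5,0,0) value=5
Op 2: inc R1 by 5 -> R1=(0,5,0) value=5
Op 3: inc R0 by 2 -> R0=(7,0,0) value=7
Op 4: inc R1 by 1 -> R1=(0,6,0) value=6
Op 5: inc R2 by 2 -> R2=(0,0,2) value=2
Op 6: merge R2<->R1 -> R2=(0,6,2) R1=(0,6,2)
Op 7: inc R1 by 3 -> R1=(0,9,2) value=11
Op 8: merge R0<->R2 -> R0=(7,6,2) R2=(7,6,2)

Answer: 7 6 2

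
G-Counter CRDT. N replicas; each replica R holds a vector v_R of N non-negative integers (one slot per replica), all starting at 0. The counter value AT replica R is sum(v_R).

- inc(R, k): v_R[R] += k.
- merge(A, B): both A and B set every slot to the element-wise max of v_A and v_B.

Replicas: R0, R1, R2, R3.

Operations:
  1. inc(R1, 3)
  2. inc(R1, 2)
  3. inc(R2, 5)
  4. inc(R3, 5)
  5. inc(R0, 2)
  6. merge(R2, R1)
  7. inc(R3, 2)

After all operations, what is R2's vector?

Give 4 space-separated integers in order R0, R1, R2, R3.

Answer: 0 5 5 0

Derivation:
Op 1: inc R1 by 3 -> R1=(0,3,0,0) value=3
Op 2: inc R1 by 2 -> R1=(0,5,0,0) value=5
Op 3: inc R2 by 5 -> R2=(0,0,5,0) value=5
Op 4: inc R3 by 5 -> R3=(0,0,0,5) value=5
Op 5: inc R0 by 2 -> R0=(2,0,0,0) value=2
Op 6: merge R2<->R1 -> R2=(0,5,5,0) R1=(0,5,5,0)
Op 7: inc R3 by 2 -> R3=(0,0,0,7) value=7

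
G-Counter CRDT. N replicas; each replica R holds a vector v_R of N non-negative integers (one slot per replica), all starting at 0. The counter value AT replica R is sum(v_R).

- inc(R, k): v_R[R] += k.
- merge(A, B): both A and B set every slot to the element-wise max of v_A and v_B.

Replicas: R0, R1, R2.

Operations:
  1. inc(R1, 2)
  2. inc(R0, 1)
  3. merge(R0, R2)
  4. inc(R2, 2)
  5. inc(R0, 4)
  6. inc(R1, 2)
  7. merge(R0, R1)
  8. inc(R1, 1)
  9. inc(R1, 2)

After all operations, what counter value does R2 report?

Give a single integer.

Answer: 3

Derivation:
Op 1: inc R1 by 2 -> R1=(0,2,0) value=2
Op 2: inc R0 by 1 -> R0=(1,0,0) value=1
Op 3: merge R0<->R2 -> R0=(1,0,0) R2=(1,0,0)
Op 4: inc R2 by 2 -> R2=(1,0,2) value=3
Op 5: inc R0 by 4 -> R0=(5,0,0) value=5
Op 6: inc R1 by 2 -> R1=(0,4,0) value=4
Op 7: merge R0<->R1 -> R0=(5,4,0) R1=(5,4,0)
Op 8: inc R1 by 1 -> R1=(5,5,0) value=10
Op 9: inc R1 by 2 -> R1=(5,7,0) value=12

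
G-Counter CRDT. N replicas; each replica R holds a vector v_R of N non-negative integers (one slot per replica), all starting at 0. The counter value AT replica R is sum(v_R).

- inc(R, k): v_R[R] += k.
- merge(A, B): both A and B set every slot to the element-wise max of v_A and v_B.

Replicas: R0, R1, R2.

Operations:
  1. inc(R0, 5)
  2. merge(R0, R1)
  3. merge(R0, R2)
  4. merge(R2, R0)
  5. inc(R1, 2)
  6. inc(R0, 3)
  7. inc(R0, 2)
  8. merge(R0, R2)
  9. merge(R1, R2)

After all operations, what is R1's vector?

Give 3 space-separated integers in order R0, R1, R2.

Op 1: inc R0 by 5 -> R0=(5,0,0) value=5
Op 2: merge R0<->R1 -> R0=(5,0,0) R1=(5,0,0)
Op 3: merge R0<->R2 -> R0=(5,0,0) R2=(5,0,0)
Op 4: merge R2<->R0 -> R2=(5,0,0) R0=(5,0,0)
Op 5: inc R1 by 2 -> R1=(5,2,0) value=7
Op 6: inc R0 by 3 -> R0=(8,0,0) value=8
Op 7: inc R0 by 2 -> R0=(10,0,0) value=10
Op 8: merge R0<->R2 -> R0=(10,0,0) R2=(10,0,0)
Op 9: merge R1<->R2 -> R1=(10,2,0) R2=(10,2,0)

Answer: 10 2 0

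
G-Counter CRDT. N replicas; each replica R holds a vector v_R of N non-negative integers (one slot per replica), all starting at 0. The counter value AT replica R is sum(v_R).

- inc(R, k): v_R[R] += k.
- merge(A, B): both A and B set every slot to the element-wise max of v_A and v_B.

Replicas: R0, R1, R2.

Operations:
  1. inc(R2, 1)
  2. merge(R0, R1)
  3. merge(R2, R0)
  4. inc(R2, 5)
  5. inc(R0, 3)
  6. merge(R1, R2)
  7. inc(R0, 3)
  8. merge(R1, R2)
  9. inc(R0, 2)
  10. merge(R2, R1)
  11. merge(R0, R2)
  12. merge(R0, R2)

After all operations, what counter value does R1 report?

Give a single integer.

Op 1: inc R2 by 1 -> R2=(0,0,1) value=1
Op 2: merge R0<->R1 -> R0=(0,0,0) R1=(0,0,0)
Op 3: merge R2<->R0 -> R2=(0,0,1) R0=(0,0,1)
Op 4: inc R2 by 5 -> R2=(0,0,6) value=6
Op 5: inc R0 by 3 -> R0=(3,0,1) value=4
Op 6: merge R1<->R2 -> R1=(0,0,6) R2=(0,0,6)
Op 7: inc R0 by 3 -> R0=(6,0,1) value=7
Op 8: merge R1<->R2 -> R1=(0,0,6) R2=(0,0,6)
Op 9: inc R0 by 2 -> R0=(8,0,1) value=9
Op 10: merge R2<->R1 -> R2=(0,0,6) R1=(0,0,6)
Op 11: merge R0<->R2 -> R0=(8,0,6) R2=(8,0,6)
Op 12: merge R0<->R2 -> R0=(8,0,6) R2=(8,0,6)

Answer: 6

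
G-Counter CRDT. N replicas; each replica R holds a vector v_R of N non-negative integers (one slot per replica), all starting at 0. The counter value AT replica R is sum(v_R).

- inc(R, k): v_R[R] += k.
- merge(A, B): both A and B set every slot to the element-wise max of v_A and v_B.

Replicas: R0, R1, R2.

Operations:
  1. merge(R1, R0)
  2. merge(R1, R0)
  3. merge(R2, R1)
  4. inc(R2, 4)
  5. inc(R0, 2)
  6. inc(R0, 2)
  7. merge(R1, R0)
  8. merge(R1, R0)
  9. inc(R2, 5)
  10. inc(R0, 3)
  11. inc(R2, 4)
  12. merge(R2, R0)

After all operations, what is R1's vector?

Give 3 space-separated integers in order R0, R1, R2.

Answer: 4 0 0

Derivation:
Op 1: merge R1<->R0 -> R1=(0,0,0) R0=(0,0,0)
Op 2: merge R1<->R0 -> R1=(0,0,0) R0=(0,0,0)
Op 3: merge R2<->R1 -> R2=(0,0,0) R1=(0,0,0)
Op 4: inc R2 by 4 -> R2=(0,0,4) value=4
Op 5: inc R0 by 2 -> R0=(2,0,0) value=2
Op 6: inc R0 by 2 -> R0=(4,0,0) value=4
Op 7: merge R1<->R0 -> R1=(4,0,0) R0=(4,0,0)
Op 8: merge R1<->R0 -> R1=(4,0,0) R0=(4,0,0)
Op 9: inc R2 by 5 -> R2=(0,0,9) value=9
Op 10: inc R0 by 3 -> R0=(7,0,0) value=7
Op 11: inc R2 by 4 -> R2=(0,0,13) value=13
Op 12: merge R2<->R0 -> R2=(7,0,13) R0=(7,0,13)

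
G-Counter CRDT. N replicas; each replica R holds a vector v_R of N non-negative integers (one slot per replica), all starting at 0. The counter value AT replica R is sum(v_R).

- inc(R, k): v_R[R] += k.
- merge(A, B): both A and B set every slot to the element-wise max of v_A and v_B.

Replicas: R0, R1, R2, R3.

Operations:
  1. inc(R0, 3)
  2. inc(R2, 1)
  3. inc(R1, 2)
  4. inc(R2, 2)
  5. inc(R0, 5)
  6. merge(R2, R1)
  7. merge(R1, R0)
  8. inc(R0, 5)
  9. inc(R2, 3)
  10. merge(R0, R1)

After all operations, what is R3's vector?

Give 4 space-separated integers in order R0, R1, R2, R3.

Answer: 0 0 0 0

Derivation:
Op 1: inc R0 by 3 -> R0=(3,0,0,0) value=3
Op 2: inc R2 by 1 -> R2=(0,0,1,0) value=1
Op 3: inc R1 by 2 -> R1=(0,2,0,0) value=2
Op 4: inc R2 by 2 -> R2=(0,0,3,0) value=3
Op 5: inc R0 by 5 -> R0=(8,0,0,0) value=8
Op 6: merge R2<->R1 -> R2=(0,2,3,0) R1=(0,2,3,0)
Op 7: merge R1<->R0 -> R1=(8,2,3,0) R0=(8,2,3,0)
Op 8: inc R0 by 5 -> R0=(13,2,3,0) value=18
Op 9: inc R2 by 3 -> R2=(0,2,6,0) value=8
Op 10: merge R0<->R1 -> R0=(13,2,3,0) R1=(13,2,3,0)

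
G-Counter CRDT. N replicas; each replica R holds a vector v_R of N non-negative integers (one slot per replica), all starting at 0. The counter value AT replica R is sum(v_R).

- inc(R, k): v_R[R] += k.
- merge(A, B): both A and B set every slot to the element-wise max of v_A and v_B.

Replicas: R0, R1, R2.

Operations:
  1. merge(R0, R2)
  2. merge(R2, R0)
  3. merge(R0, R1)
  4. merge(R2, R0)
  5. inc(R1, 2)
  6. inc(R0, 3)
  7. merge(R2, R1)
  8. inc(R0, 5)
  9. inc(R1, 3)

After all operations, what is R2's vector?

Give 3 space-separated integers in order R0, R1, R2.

Op 1: merge R0<->R2 -> R0=(0,0,0) R2=(0,0,0)
Op 2: merge R2<->R0 -> R2=(0,0,0) R0=(0,0,0)
Op 3: merge R0<->R1 -> R0=(0,0,0) R1=(0,0,0)
Op 4: merge R2<->R0 -> R2=(0,0,0) R0=(0,0,0)
Op 5: inc R1 by 2 -> R1=(0,2,0) value=2
Op 6: inc R0 by 3 -> R0=(3,0,0) value=3
Op 7: merge R2<->R1 -> R2=(0,2,0) R1=(0,2,0)
Op 8: inc R0 by 5 -> R0=(8,0,0) value=8
Op 9: inc R1 by 3 -> R1=(0,5,0) value=5

Answer: 0 2 0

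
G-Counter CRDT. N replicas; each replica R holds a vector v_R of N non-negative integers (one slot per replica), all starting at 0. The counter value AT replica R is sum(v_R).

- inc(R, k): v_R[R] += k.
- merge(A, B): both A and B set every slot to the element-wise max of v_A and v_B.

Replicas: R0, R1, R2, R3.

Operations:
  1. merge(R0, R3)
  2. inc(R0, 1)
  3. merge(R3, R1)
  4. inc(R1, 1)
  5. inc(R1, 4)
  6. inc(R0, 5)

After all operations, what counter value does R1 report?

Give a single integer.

Op 1: merge R0<->R3 -> R0=(0,0,0,0) R3=(0,0,0,0)
Op 2: inc R0 by 1 -> R0=(1,0,0,0) value=1
Op 3: merge R3<->R1 -> R3=(0,0,0,0) R1=(0,0,0,0)
Op 4: inc R1 by 1 -> R1=(0,1,0,0) value=1
Op 5: inc R1 by 4 -> R1=(0,5,0,0) value=5
Op 6: inc R0 by 5 -> R0=(6,0,0,0) value=6

Answer: 5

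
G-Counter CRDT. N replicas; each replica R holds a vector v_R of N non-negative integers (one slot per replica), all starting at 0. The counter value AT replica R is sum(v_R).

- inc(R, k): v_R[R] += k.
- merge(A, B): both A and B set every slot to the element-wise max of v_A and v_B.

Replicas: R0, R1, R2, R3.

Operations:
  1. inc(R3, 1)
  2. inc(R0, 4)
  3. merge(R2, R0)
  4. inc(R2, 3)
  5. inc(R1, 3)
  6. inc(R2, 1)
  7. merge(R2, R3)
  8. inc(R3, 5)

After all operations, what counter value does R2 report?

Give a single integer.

Op 1: inc R3 by 1 -> R3=(0,0,0,1) value=1
Op 2: inc R0 by 4 -> R0=(4,0,0,0) value=4
Op 3: merge R2<->R0 -> R2=(4,0,0,0) R0=(4,0,0,0)
Op 4: inc R2 by 3 -> R2=(4,0,3,0) value=7
Op 5: inc R1 by 3 -> R1=(0,3,0,0) value=3
Op 6: inc R2 by 1 -> R2=(4,0,4,0) value=8
Op 7: merge R2<->R3 -> R2=(4,0,4,1) R3=(4,0,4,1)
Op 8: inc R3 by 5 -> R3=(4,0,4,6) value=14

Answer: 9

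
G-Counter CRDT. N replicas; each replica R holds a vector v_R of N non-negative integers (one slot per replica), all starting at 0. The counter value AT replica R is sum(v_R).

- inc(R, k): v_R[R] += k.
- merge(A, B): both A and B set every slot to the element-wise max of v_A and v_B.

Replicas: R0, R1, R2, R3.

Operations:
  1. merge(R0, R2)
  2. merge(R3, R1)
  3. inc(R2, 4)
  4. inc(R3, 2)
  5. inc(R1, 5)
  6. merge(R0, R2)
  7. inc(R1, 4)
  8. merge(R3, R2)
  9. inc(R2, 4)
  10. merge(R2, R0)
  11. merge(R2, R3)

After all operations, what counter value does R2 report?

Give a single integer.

Answer: 10

Derivation:
Op 1: merge R0<->R2 -> R0=(0,0,0,0) R2=(0,0,0,0)
Op 2: merge R3<->R1 -> R3=(0,0,0,0) R1=(0,0,0,0)
Op 3: inc R2 by 4 -> R2=(0,0,4,0) value=4
Op 4: inc R3 by 2 -> R3=(0,0,0,2) value=2
Op 5: inc R1 by 5 -> R1=(0,5,0,0) value=5
Op 6: merge R0<->R2 -> R0=(0,0,4,0) R2=(0,0,4,0)
Op 7: inc R1 by 4 -> R1=(0,9,0,0) value=9
Op 8: merge R3<->R2 -> R3=(0,0,4,2) R2=(0,0,4,2)
Op 9: inc R2 by 4 -> R2=(0,0,8,2) value=10
Op 10: merge R2<->R0 -> R2=(0,0,8,2) R0=(0,0,8,2)
Op 11: merge R2<->R3 -> R2=(0,0,8,2) R3=(0,0,8,2)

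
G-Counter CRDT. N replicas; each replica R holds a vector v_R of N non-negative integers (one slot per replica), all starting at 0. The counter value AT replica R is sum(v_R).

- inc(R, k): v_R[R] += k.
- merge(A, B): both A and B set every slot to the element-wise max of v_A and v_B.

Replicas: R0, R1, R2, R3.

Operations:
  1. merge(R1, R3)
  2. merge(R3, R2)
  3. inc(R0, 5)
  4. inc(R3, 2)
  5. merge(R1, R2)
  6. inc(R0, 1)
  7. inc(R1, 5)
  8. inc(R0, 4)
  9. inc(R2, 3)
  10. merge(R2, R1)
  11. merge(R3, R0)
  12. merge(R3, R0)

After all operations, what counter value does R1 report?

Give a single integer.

Op 1: merge R1<->R3 -> R1=(0,0,0,0) R3=(0,0,0,0)
Op 2: merge R3<->R2 -> R3=(0,0,0,0) R2=(0,0,0,0)
Op 3: inc R0 by 5 -> R0=(5,0,0,0) value=5
Op 4: inc R3 by 2 -> R3=(0,0,0,2) value=2
Op 5: merge R1<->R2 -> R1=(0,0,0,0) R2=(0,0,0,0)
Op 6: inc R0 by 1 -> R0=(6,0,0,0) value=6
Op 7: inc R1 by 5 -> R1=(0,5,0,0) value=5
Op 8: inc R0 by 4 -> R0=(10,0,0,0) value=10
Op 9: inc R2 by 3 -> R2=(0,0,3,0) value=3
Op 10: merge R2<->R1 -> R2=(0,5,3,0) R1=(0,5,3,0)
Op 11: merge R3<->R0 -> R3=(10,0,0,2) R0=(10,0,0,2)
Op 12: merge R3<->R0 -> R3=(10,0,0,2) R0=(10,0,0,2)

Answer: 8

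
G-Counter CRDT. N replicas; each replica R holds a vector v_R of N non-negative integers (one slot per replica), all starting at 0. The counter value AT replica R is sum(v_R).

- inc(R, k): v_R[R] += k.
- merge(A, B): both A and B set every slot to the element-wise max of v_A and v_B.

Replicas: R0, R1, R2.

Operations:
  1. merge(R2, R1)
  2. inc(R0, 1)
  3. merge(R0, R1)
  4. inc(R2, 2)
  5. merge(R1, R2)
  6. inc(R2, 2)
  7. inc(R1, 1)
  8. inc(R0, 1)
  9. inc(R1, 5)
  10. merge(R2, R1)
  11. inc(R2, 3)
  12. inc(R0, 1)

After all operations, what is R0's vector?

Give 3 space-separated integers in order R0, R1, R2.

Answer: 3 0 0

Derivation:
Op 1: merge R2<->R1 -> R2=(0,0,0) R1=(0,0,0)
Op 2: inc R0 by 1 -> R0=(1,0,0) value=1
Op 3: merge R0<->R1 -> R0=(1,0,0) R1=(1,0,0)
Op 4: inc R2 by 2 -> R2=(0,0,2) value=2
Op 5: merge R1<->R2 -> R1=(1,0,2) R2=(1,0,2)
Op 6: inc R2 by 2 -> R2=(1,0,4) value=5
Op 7: inc R1 by 1 -> R1=(1,1,2) value=4
Op 8: inc R0 by 1 -> R0=(2,0,0) value=2
Op 9: inc R1 by 5 -> R1=(1,6,2) value=9
Op 10: merge R2<->R1 -> R2=(1,6,4) R1=(1,6,4)
Op 11: inc R2 by 3 -> R2=(1,6,7) value=14
Op 12: inc R0 by 1 -> R0=(3,0,0) value=3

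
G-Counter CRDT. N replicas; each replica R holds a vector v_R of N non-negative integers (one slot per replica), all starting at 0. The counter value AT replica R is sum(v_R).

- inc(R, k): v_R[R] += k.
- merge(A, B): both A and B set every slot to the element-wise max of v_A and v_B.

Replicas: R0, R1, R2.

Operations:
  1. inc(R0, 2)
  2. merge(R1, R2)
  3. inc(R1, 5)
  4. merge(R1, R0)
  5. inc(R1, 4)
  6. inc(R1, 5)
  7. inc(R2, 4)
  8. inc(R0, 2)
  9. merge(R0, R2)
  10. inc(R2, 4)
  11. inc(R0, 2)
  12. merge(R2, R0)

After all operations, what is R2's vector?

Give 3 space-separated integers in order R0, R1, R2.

Op 1: inc R0 by 2 -> R0=(2,0,0) value=2
Op 2: merge R1<->R2 -> R1=(0,0,0) R2=(0,0,0)
Op 3: inc R1 by 5 -> R1=(0,5,0) value=5
Op 4: merge R1<->R0 -> R1=(2,5,0) R0=(2,5,0)
Op 5: inc R1 by 4 -> R1=(2,9,0) value=11
Op 6: inc R1 by 5 -> R1=(2,14,0) value=16
Op 7: inc R2 by 4 -> R2=(0,0,4) value=4
Op 8: inc R0 by 2 -> R0=(4,5,0) value=9
Op 9: merge R0<->R2 -> R0=(4,5,4) R2=(4,5,4)
Op 10: inc R2 by 4 -> R2=(4,5,8) value=17
Op 11: inc R0 by 2 -> R0=(6,5,4) value=15
Op 12: merge R2<->R0 -> R2=(6,5,8) R0=(6,5,8)

Answer: 6 5 8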